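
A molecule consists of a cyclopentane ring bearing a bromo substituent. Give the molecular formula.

C5H9Br

Atom tally by fragment:
  cyclopentane ring core → C:5 H:10
  (− 1 ring H displaced by substituents)
  + Br → Br:1
Element totals:
  C: 5
  H: 9
  Br: 1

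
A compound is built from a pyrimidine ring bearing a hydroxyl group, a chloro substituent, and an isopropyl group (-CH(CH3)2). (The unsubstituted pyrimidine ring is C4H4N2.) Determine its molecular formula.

Atom tally by fragment:
  pyrimidine ring core → C:4 H:4 N:2
  (− 3 ring H displaced by substituents)
  + OH → O:1 H:1
  + Cl → Cl:1
  + CH(CH3)2 → C:3 H:7
Element totals:
  C: 7
  H: 9
  Cl: 1
  N: 2
  O: 1

C7H9ClN2O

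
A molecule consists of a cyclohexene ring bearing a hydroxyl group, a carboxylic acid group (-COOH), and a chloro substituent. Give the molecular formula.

C7H9ClO3

Atom tally by fragment:
  cyclohexene ring core → C:6 H:10
  (− 3 ring H displaced by substituents)
  + OH → O:1 H:1
  + COOH → C:1 H:1 O:2
  + Cl → Cl:1
Element totals:
  C: 7
  H: 9
  Cl: 1
  O: 3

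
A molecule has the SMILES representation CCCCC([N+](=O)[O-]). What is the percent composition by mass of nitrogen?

Atom tally by fragment:
  CH3 → C:1 H:3
  CH2 → C:1 H:2
  CH2 → C:1 H:2
  CH2 → C:1 H:2
  CH2NO2 → C:1 H:2 N:1 O:2
Element totals:
  C: 5
  H: 11
  N: 1
  O: 2
Molecular formula: C5H11NO2.
Molar mass = 117.148 g/mol.
Mass from N: 1 × 14.007 = 14.007 g/mol.
%N = 14.007 / 117.148 × 100 = 11.96%.

11.96%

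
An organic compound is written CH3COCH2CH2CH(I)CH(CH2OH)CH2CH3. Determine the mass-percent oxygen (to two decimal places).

11.26%

Atom tally by fragment:
  CH3COCH2 → C:3 H:5 O:1
  CH2 → C:1 H:2
  CH(I) → C:1 H:1 I:1
  CH(CH2OH) → C:2 H:4 O:1
  CH2 → C:1 H:2
  CH3 → C:1 H:3
Element totals:
  C: 9
  H: 17
  I: 1
  O: 2
Molecular formula: C9H17IO2.
Molar mass = 284.137 g/mol.
Mass from O: 2 × 15.999 = 31.998 g/mol.
%O = 31.998 / 284.137 × 100 = 11.26%.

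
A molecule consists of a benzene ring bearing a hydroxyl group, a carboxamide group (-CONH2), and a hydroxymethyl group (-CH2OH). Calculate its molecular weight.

167.16 g/mol

Atom tally by fragment:
  benzene ring core → C:6 H:6
  (− 3 ring H displaced by substituents)
  + OH → O:1 H:1
  + CONH2 → C:1 H:2 O:1 N:1
  + CH2OH → C:1 H:3 O:1
Element totals:
  C: 8
  H: 9
  N: 1
  O: 3
Molecular formula: C8H9NO3.
  M = 8(12.011) + 9(1.008) + 14.007 + 3(15.999)
    = 96.088 + 9.072 + 14.007 + 47.997 = 167.164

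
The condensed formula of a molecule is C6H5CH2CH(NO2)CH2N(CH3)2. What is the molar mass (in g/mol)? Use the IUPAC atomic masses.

208.26 g/mol

Atom tally by fragment:
  C6H5CH2 → C:7 H:7
  CH(NO2) → C:1 H:1 N:1 O:2
  CH2N(CH3)2 → C:3 H:8 N:1
Element totals:
  C: 11
  H: 16
  N: 2
  O: 2
Molecular formula: C11H16N2O2.
  M = 11(12.011) + 16(1.008) + 2(14.007) + 2(15.999)
    = 132.121 + 16.128 + 28.014 + 31.998 = 208.261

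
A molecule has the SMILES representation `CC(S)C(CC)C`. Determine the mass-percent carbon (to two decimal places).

Atom tally by fragment:
  CH3 → C:1 H:3
  CH(SH) → C:1 H:2 S:1
  CH(C2H5) → C:3 H:6
  CH3 → C:1 H:3
Element totals:
  C: 6
  H: 14
  S: 1
Molecular formula: C6H14S.
Molar mass = 118.238 g/mol.
Mass from C: 6 × 12.011 = 72.066 g/mol.
%C = 72.066 / 118.238 × 100 = 60.95%.

60.95%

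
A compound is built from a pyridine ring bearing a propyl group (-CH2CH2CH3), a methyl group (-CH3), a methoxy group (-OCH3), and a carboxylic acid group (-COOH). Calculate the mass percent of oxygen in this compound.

22.94%

Atom tally by fragment:
  pyridine ring core → C:5 H:5 N:1
  (− 4 ring H displaced by substituents)
  + CH2CH2CH3 → C:3 H:7
  + CH3 → C:1 H:3
  + OCH3 → C:1 H:3 O:1
  + COOH → C:1 H:1 O:2
Element totals:
  C: 11
  H: 15
  N: 1
  O: 3
Molecular formula: C11H15NO3.
Molar mass = 209.245 g/mol.
Mass from O: 3 × 15.999 = 47.997 g/mol.
%O = 47.997 / 209.245 × 100 = 22.94%.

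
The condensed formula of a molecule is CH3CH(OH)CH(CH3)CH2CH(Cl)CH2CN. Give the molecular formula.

Element totals:
  C: 8
  H: 14
  Cl: 1
  N: 1
  O: 1

C8H14ClNO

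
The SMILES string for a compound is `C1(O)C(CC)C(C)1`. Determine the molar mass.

100.16 g/mol

Atom tally by fragment:
  cyclopropane ring core → C:3 H:6
  (− 3 ring H displaced by substituents)
  + OH → O:1 H:1
  + C2H5 → C:2 H:5
  + CH3 → C:1 H:3
Element totals:
  C: 6
  H: 12
  O: 1
Molecular formula: C6H12O.
  M = 6(12.011) + 12(1.008) + 15.999
    = 72.066 + 12.096 + 15.999 = 100.161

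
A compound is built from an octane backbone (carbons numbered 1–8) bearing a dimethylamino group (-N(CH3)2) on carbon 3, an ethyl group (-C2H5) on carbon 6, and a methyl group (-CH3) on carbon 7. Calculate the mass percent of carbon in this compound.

78.31%

Atom tally by fragment:
  CH3 → C:1 H:3
  CH2 → C:1 H:2
  CH(N(CH3)2) → C:3 H:7 N:1
  CH2 → C:1 H:2
  CH2 → C:1 H:2
  CH(C2H5) → C:3 H:6
  CH(CH3) → C:2 H:4
  CH3 → C:1 H:3
Element totals:
  C: 13
  H: 29
  N: 1
Molecular formula: C13H29N.
Molar mass = 199.382 g/mol.
Mass from C: 13 × 12.011 = 156.143 g/mol.
%C = 156.143 / 199.382 × 100 = 78.31%.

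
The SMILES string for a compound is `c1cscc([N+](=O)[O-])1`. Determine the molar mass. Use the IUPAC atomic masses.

129.13 g/mol

Atom tally by fragment:
  thiophene ring core → C:4 H:4 S:1
  (− 1 ring H displaced by substituents)
  + NO2 → N:1 O:2
Element totals:
  C: 4
  H: 3
  N: 1
  O: 2
  S: 1
Molecular formula: C4H3NO2S.
  M = 4(12.011) + 3(1.008) + 14.007 + 2(15.999) + 32.06
    = 48.044 + 3.024 + 14.007 + 31.998 + 32.060 = 129.133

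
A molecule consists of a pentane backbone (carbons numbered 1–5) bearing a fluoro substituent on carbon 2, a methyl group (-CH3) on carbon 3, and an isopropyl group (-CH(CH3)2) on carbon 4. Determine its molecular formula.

C9H19F

Atom tally by fragment:
  CH3 → C:1 H:3
  CH(F) → C:1 H:1 F:1
  CH(CH3) → C:2 H:4
  CH(CH(CH3)2) → C:4 H:8
  CH3 → C:1 H:3
Element totals:
  C: 9
  H: 19
  F: 1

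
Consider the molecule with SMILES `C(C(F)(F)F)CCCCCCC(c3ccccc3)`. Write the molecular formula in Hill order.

Atom tally by fragment:
  F3CCH2 → C:2 H:2 F:3
  CH2 → C:1 H:2
  CH2 → C:1 H:2
  CH2 → C:1 H:2
  CH2 → C:1 H:2
  CH2 → C:1 H:2
  CH2 → C:1 H:2
  CH2C6H5 → C:7 H:7
Element totals:
  C: 15
  H: 21
  F: 3

C15H21F3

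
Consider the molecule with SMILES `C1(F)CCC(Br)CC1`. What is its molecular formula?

Atom tally by fragment:
  cyclohexane ring core → C:6 H:12
  (− 2 ring H displaced by substituents)
  + F → F:1
  + Br → Br:1
Element totals:
  C: 6
  H: 10
  Br: 1
  F: 1

C6H10BrF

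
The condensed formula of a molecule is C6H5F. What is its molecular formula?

C6H5F

Atom tally by fragment:
  benzene ring core → C:6 H:6
  (− 1 ring H displaced by substituents)
  + F → F:1
Element totals:
  C: 6
  H: 5
  F: 1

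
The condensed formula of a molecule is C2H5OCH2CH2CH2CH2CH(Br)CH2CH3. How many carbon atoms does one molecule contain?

Atom tally by fragment:
  C2H5OCH2 → C:3 H:7 O:1
  CH2 → C:1 H:2
  CH2 → C:1 H:2
  CH2 → C:1 H:2
  CH(Br) → C:1 H:1 Br:1
  CH2 → C:1 H:2
  CH3 → C:1 H:3
Element totals:
  C: 9
  H: 19
  Br: 1
  O: 1

9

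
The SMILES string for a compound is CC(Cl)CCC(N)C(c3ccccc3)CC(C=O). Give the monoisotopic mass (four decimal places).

Atom tally by fragment:
  CH3 → C:1 H:3
  CH(Cl) → C:1 H:1 Cl:1
  CH2 → C:1 H:2
  CH2 → C:1 H:2
  CH(NH2) → C:1 H:3 N:1
  CH(C6H5) → C:7 H:6
  CH2 → C:1 H:2
  CH2CHO → C:2 H:3 O:1
Element totals:
  C: 15
  H: 22
  Cl: 1
  N: 1
  O: 1
Molecular formula: C15H22ClNO.
  M = 15(12.0) + 22(1.007825) + 34.968853 + 14.003074 + 15.994915
    = 180.000000 + 22.172150 + 34.968853 + 14.003074 + 15.994915 = 267.138992

267.1390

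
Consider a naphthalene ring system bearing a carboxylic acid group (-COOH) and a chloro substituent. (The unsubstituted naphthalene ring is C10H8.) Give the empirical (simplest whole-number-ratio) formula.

C11H7ClO2

Atom tally by fragment:
  naphthalene ring system core → C:10 H:8
  (− 2 ring H displaced by substituents)
  + COOH → C:1 H:1 O:2
  + Cl → Cl:1
Element totals:
  C: 11
  H: 7
  Cl: 1
  O: 2
Molecular formula: C11H7ClO2.
gcd of subscripts (11, 1, 7, 2) = 1, so the empirical formula equals the molecular formula.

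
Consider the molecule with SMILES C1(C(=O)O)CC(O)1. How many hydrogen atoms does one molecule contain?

6

Atom tally by fragment:
  cyclopropane ring core → C:3 H:6
  (− 2 ring H displaced by substituents)
  + COOH → C:1 H:1 O:2
  + OH → O:1 H:1
Element totals:
  C: 4
  H: 6
  O: 3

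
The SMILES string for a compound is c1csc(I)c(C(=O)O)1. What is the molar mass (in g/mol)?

254.04 g/mol

Atom tally by fragment:
  thiophene ring core → C:4 H:4 S:1
  (− 2 ring H displaced by substituents)
  + I → I:1
  + COOH → C:1 H:1 O:2
Element totals:
  C: 5
  H: 3
  I: 1
  O: 2
  S: 1
Molecular formula: C5H3IO2S.
  M = 5(12.011) + 3(1.008) + 126.904 + 2(15.999) + 32.06
    = 60.055 + 3.024 + 126.904 + 31.998 + 32.060 = 254.041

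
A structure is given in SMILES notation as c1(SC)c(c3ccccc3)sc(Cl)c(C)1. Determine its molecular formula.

C12H11ClS2

Atom tally by fragment:
  thiophene ring core → C:4 H:4 S:1
  (− 4 ring H displaced by substituents)
  + SCH3 → C:1 H:3 S:1
  + C6H5 → C:6 H:5
  + Cl → Cl:1
  + CH3 → C:1 H:3
Element totals:
  C: 12
  H: 11
  Cl: 1
  S: 2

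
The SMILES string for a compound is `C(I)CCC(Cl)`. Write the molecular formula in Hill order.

Atom tally by fragment:
  ICH2 → C:1 H:2 I:1
  CH2 → C:1 H:2
  CH2 → C:1 H:2
  CH2Cl → C:1 H:2 Cl:1
Element totals:
  C: 4
  H: 8
  Cl: 1
  I: 1

C4H8ClI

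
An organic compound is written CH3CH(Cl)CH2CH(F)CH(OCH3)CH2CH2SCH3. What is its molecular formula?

Element totals:
  C: 9
  H: 18
  Cl: 1
  F: 1
  O: 1
  S: 1

C9H18ClFOS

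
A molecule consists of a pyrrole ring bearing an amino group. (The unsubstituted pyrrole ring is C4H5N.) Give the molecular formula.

Atom tally by fragment:
  pyrrole ring core → C:4 H:5 N:1
  (− 1 ring H displaced by substituents)
  + NH2 → N:1 H:2
Element totals:
  C: 4
  H: 6
  N: 2

C4H6N2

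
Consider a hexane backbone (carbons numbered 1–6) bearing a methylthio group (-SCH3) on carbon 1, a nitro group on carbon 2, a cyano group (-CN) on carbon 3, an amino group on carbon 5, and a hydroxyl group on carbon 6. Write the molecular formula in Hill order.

C8H15N3O3S

Atom tally by fragment:
  CH3SCH2 → C:2 H:5 S:1
  CH(NO2) → C:1 H:1 N:1 O:2
  CH(CN) → C:2 H:1 N:1
  CH2 → C:1 H:2
  CH(NH2) → C:1 H:3 N:1
  CH2OH → C:1 H:3 O:1
Element totals:
  C: 8
  H: 15
  N: 3
  O: 3
  S: 1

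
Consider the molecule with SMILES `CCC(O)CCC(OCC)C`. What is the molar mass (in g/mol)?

160.26 g/mol

Atom tally by fragment:
  CH3 → C:1 H:3
  CH2 → C:1 H:2
  CH(OH) → C:1 H:2 O:1
  CH2 → C:1 H:2
  CH2 → C:1 H:2
  CH(OC2H5) → C:3 H:6 O:1
  CH3 → C:1 H:3
Element totals:
  C: 9
  H: 20
  O: 2
Molecular formula: C9H20O2.
  M = 9(12.011) + 20(1.008) + 2(15.999)
    = 108.099 + 20.160 + 31.998 = 160.257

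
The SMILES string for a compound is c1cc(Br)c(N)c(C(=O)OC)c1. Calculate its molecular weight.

230.06 g/mol

Atom tally by fragment:
  benzene ring core → C:6 H:6
  (− 3 ring H displaced by substituents)
  + Br → Br:1
  + NH2 → N:1 H:2
  + COOCH3 → C:2 H:3 O:2
Element totals:
  C: 8
  H: 8
  Br: 1
  N: 1
  O: 2
Molecular formula: C8H8BrNO2.
  M = 8(12.011) + 8(1.008) + 79.904 + 14.007 + 2(15.999)
    = 96.088 + 8.064 + 79.904 + 14.007 + 31.998 = 230.061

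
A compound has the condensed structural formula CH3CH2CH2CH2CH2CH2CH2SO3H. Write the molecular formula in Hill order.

C7H16O3S

Atom tally by fragment:
  CH3 → C:1 H:3
  CH2 → C:1 H:2
  CH2 → C:1 H:2
  CH2 → C:1 H:2
  CH2 → C:1 H:2
  CH2 → C:1 H:2
  CH2SO3H → C:1 H:3 S:1 O:3
Element totals:
  C: 7
  H: 16
  O: 3
  S: 1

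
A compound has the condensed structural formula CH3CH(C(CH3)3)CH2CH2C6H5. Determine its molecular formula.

Atom tally by fragment:
  CH3 → C:1 H:3
  CH(C(CH3)3) → C:5 H:10
  CH2 → C:1 H:2
  CH2C6H5 → C:7 H:7
Element totals:
  C: 14
  H: 22

C14H22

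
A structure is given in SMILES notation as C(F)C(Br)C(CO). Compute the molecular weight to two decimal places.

Atom tally by fragment:
  FCH2 → C:1 H:2 F:1
  CH(Br) → C:1 H:1 Br:1
  CH2CH2OH → C:2 H:5 O:1
Element totals:
  C: 4
  H: 8
  Br: 1
  F: 1
  O: 1
Molecular formula: C4H8BrFO.
  M = 4(12.011) + 8(1.008) + 79.904 + 18.998 + 15.999
    = 48.044 + 8.064 + 79.904 + 18.998 + 15.999 = 171.009

171.01 g/mol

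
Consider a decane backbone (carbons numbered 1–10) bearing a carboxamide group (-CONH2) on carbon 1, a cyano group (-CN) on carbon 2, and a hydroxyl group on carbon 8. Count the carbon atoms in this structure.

12

Atom tally by fragment:
  H2NOCCH2 → C:2 H:4 O:1 N:1
  CH(CN) → C:2 H:1 N:1
  CH2 → C:1 H:2
  CH2 → C:1 H:2
  CH2 → C:1 H:2
  CH2 → C:1 H:2
  CH2 → C:1 H:2
  CH(OH) → C:1 H:2 O:1
  CH2 → C:1 H:2
  CH3 → C:1 H:3
Element totals:
  C: 12
  H: 22
  N: 2
  O: 2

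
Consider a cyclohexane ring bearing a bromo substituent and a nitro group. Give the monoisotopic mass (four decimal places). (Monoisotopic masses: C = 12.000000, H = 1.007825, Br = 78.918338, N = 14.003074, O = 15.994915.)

206.9895

Atom tally by fragment:
  cyclohexane ring core → C:6 H:12
  (− 2 ring H displaced by substituents)
  + Br → Br:1
  + NO2 → N:1 O:2
Element totals:
  C: 6
  H: 10
  Br: 1
  N: 1
  O: 2
Molecular formula: C6H10BrNO2.
  M = 6(12.0) + 10(1.007825) + 78.918338 + 14.003074 + 2(15.994915)
    = 72.000000 + 10.078250 + 78.918338 + 14.003074 + 31.989830 = 206.989492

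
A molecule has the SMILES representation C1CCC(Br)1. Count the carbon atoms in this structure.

Atom tally by fragment:
  cyclobutane ring core → C:4 H:8
  (− 1 ring H displaced by substituents)
  + Br → Br:1
Element totals:
  C: 4
  H: 7
  Br: 1

4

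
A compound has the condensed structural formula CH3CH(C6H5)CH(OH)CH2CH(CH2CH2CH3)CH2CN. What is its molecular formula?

C16H23NO

Atom tally by fragment:
  CH3 → C:1 H:3
  CH(C6H5) → C:7 H:6
  CH(OH) → C:1 H:2 O:1
  CH2 → C:1 H:2
  CH(CH2CH2CH3) → C:4 H:8
  CH2CN → C:2 H:2 N:1
Element totals:
  C: 16
  H: 23
  N: 1
  O: 1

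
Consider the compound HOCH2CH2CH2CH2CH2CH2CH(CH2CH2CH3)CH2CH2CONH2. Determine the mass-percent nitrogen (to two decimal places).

6.11%

Atom tally by fragment:
  HOCH2 → C:1 H:3 O:1
  CH2 → C:1 H:2
  CH2 → C:1 H:2
  CH2 → C:1 H:2
  CH2 → C:1 H:2
  CH2 → C:1 H:2
  CH(CH2CH2CH3) → C:4 H:8
  CH2 → C:1 H:2
  CH2CONH2 → C:2 H:4 O:1 N:1
Element totals:
  C: 13
  H: 27
  N: 1
  O: 2
Molecular formula: C13H27NO2.
Molar mass = 229.364 g/mol.
Mass from N: 1 × 14.007 = 14.007 g/mol.
%N = 14.007 / 229.364 × 100 = 6.11%.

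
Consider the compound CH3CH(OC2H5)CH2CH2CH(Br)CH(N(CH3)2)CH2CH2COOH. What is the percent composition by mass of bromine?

24.64%

Element totals:
  C: 13
  H: 26
  Br: 1
  N: 1
  O: 3
Molecular formula: C13H26BrNO3.
Molar mass = 324.259 g/mol.
Mass from Br: 1 × 79.904 = 79.904 g/mol.
%Br = 79.904 / 324.259 × 100 = 24.64%.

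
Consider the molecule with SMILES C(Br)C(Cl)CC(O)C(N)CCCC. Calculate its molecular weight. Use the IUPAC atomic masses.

Atom tally by fragment:
  BrCH2 → C:1 H:2 Br:1
  CH(Cl) → C:1 H:1 Cl:1
  CH2 → C:1 H:2
  CH(OH) → C:1 H:2 O:1
  CH(NH2) → C:1 H:3 N:1
  CH2 → C:1 H:2
  CH2 → C:1 H:2
  CH2 → C:1 H:2
  CH3 → C:1 H:3
Element totals:
  C: 9
  H: 19
  Br: 1
  Cl: 1
  N: 1
  O: 1
Molecular formula: C9H19BrClNO.
  M = 9(12.011) + 19(1.008) + 79.904 + 35.45 + 14.007 + 15.999
    = 108.099 + 19.152 + 79.904 + 35.450 + 14.007 + 15.999 = 272.611

272.61 g/mol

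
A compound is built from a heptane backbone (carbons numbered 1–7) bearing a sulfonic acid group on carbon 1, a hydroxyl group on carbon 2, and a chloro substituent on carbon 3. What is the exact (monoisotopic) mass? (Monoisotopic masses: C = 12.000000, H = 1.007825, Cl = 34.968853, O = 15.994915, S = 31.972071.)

230.0380

Atom tally by fragment:
  HO3SCH2 → C:1 H:3 S:1 O:3
  CH(OH) → C:1 H:2 O:1
  CH(Cl) → C:1 H:1 Cl:1
  CH2 → C:1 H:2
  CH2 → C:1 H:2
  CH2 → C:1 H:2
  CH3 → C:1 H:3
Element totals:
  C: 7
  H: 15
  Cl: 1
  O: 4
  S: 1
Molecular formula: C7H15ClO4S.
  M = 7(12.0) + 15(1.007825) + 34.968853 + 4(15.994915) + 31.972071
    = 84.000000 + 15.117375 + 34.968853 + 63.979660 + 31.972071 = 230.037959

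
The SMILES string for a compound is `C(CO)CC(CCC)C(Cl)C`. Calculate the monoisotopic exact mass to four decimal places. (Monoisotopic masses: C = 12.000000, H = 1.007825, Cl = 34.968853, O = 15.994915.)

Atom tally by fragment:
  HOCH2CH2 → C:2 H:5 O:1
  CH2 → C:1 H:2
  CH(CH2CH2CH3) → C:4 H:8
  CH(Cl) → C:1 H:1 Cl:1
  CH3 → C:1 H:3
Element totals:
  C: 9
  H: 19
  Cl: 1
  O: 1
Molecular formula: C9H19ClO.
  M = 9(12.0) + 19(1.007825) + 34.968853 + 15.994915
    = 108.000000 + 19.148675 + 34.968853 + 15.994915 = 178.112443

178.1124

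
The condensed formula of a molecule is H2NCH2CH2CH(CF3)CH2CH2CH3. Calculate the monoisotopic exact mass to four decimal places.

Atom tally by fragment:
  H2NCH2 → C:1 H:4 N:1
  CH2 → C:1 H:2
  CH(CF3) → C:2 H:1 F:3
  CH2 → C:1 H:2
  CH2 → C:1 H:2
  CH3 → C:1 H:3
Element totals:
  C: 7
  H: 14
  F: 3
  N: 1
Molecular formula: C7H14F3N.
  M = 7(12.0) + 14(1.007825) + 3(18.998403) + 14.003074
    = 84.000000 + 14.109550 + 56.995209 + 14.003074 = 169.107833

169.1078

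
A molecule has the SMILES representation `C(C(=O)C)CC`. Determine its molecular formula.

Atom tally by fragment:
  CH3COCH2 → C:3 H:5 O:1
  CH2 → C:1 H:2
  CH3 → C:1 H:3
Element totals:
  C: 5
  H: 10
  O: 1

C5H10O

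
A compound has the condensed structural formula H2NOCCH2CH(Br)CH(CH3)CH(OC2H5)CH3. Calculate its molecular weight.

Atom tally by fragment:
  H2NOCCH2 → C:2 H:4 O:1 N:1
  CH(Br) → C:1 H:1 Br:1
  CH(CH3) → C:2 H:4
  CH(OC2H5) → C:3 H:6 O:1
  CH3 → C:1 H:3
Element totals:
  C: 9
  H: 18
  Br: 1
  N: 1
  O: 2
Molecular formula: C9H18BrNO2.
  M = 9(12.011) + 18(1.008) + 79.904 + 14.007 + 2(15.999)
    = 108.099 + 18.144 + 79.904 + 14.007 + 31.998 = 252.152

252.15 g/mol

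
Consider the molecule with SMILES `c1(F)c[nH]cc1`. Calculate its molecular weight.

Atom tally by fragment:
  pyrrole ring core → C:4 H:5 N:1
  (− 1 ring H displaced by substituents)
  + F → F:1
Element totals:
  C: 4
  H: 4
  F: 1
  N: 1
Molecular formula: C4H4FN.
  M = 4(12.011) + 4(1.008) + 18.998 + 14.007
    = 48.044 + 4.032 + 18.998 + 14.007 = 85.081

85.08 g/mol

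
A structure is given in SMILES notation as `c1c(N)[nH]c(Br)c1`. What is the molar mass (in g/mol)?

161.00 g/mol

Atom tally by fragment:
  pyrrole ring core → C:4 H:5 N:1
  (− 2 ring H displaced by substituents)
  + NH2 → N:1 H:2
  + Br → Br:1
Element totals:
  C: 4
  H: 5
  Br: 1
  N: 2
Molecular formula: C4H5BrN2.
  M = 4(12.011) + 5(1.008) + 79.904 + 2(14.007)
    = 48.044 + 5.040 + 79.904 + 28.014 = 161.002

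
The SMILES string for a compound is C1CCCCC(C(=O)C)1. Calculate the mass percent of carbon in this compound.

76.14%

Atom tally by fragment:
  cyclohexane ring core → C:6 H:12
  (− 1 ring H displaced by substituents)
  + COCH3 → C:2 H:3 O:1
Element totals:
  C: 8
  H: 14
  O: 1
Molecular formula: C8H14O.
Molar mass = 126.199 g/mol.
Mass from C: 8 × 12.011 = 96.088 g/mol.
%C = 96.088 / 126.199 × 100 = 76.14%.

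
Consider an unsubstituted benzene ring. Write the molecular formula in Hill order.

Atom tally by fragment:
  benzene ring core → C:6 H:6
Element totals:
  C: 6
  H: 6

C6H6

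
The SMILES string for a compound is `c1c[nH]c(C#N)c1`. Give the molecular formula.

C5H4N2

Atom tally by fragment:
  pyrrole ring core → C:4 H:5 N:1
  (− 1 ring H displaced by substituents)
  + CN → C:1 N:1
Element totals:
  C: 5
  H: 4
  N: 2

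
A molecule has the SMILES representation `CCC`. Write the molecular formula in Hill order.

Atom tally by fragment:
  CH3 → C:1 H:3
  CH2 → C:1 H:2
  CH3 → C:1 H:3
Element totals:
  C: 3
  H: 8

C3H8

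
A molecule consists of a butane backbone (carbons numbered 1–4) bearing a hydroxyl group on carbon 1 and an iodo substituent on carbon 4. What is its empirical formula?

Atom tally by fragment:
  HOCH2 → C:1 H:3 O:1
  CH2 → C:1 H:2
  CH2 → C:1 H:2
  CH2I → C:1 H:2 I:1
Element totals:
  C: 4
  H: 9
  I: 1
  O: 1
Molecular formula: C4H9IO.
gcd of subscripts (4, 9, 1, 1) = 1, so the empirical formula equals the molecular formula.

C4H9IO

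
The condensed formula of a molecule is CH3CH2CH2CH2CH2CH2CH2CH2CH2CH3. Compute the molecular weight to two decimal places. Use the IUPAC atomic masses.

142.29 g/mol

Element totals:
  C: 10
  H: 22
Molecular formula: C10H22.
  M = 10(12.011) + 22(1.008)
    = 120.110 + 22.176 = 142.286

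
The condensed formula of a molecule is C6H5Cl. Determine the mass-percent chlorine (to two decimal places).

Element totals:
  C: 6
  H: 5
  Cl: 1
Molecular formula: C6H5Cl.
Molar mass = 112.556 g/mol.
Mass from Cl: 1 × 35.45 = 35.450 g/mol.
%Cl = 35.450 / 112.556 × 100 = 31.50%.

31.50%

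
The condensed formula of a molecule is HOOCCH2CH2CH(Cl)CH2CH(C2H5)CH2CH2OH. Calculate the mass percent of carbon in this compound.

Atom tally by fragment:
  HOOCCH2 → C:2 H:3 O:2
  CH2 → C:1 H:2
  CH(Cl) → C:1 H:1 Cl:1
  CH2 → C:1 H:2
  CH(C2H5) → C:3 H:6
  CH2CH2OH → C:2 H:5 O:1
Element totals:
  C: 10
  H: 19
  Cl: 1
  O: 3
Molecular formula: C10H19ClO3.
Molar mass = 222.709 g/mol.
Mass from C: 10 × 12.011 = 120.110 g/mol.
%C = 120.110 / 222.709 × 100 = 53.93%.

53.93%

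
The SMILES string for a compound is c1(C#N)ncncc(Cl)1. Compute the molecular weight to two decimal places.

Atom tally by fragment:
  pyrimidine ring core → C:4 H:4 N:2
  (− 2 ring H displaced by substituents)
  + CN → C:1 N:1
  + Cl → Cl:1
Element totals:
  C: 5
  H: 2
  Cl: 1
  N: 3
Molecular formula: C5H2ClN3.
  M = 5(12.011) + 2(1.008) + 35.45 + 3(14.007)
    = 60.055 + 2.016 + 35.450 + 42.021 = 139.542

139.54 g/mol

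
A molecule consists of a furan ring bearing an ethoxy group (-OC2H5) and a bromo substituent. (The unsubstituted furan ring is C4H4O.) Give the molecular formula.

Atom tally by fragment:
  furan ring core → C:4 H:4 O:1
  (− 2 ring H displaced by substituents)
  + OC2H5 → C:2 H:5 O:1
  + Br → Br:1
Element totals:
  C: 6
  H: 7
  Br: 1
  O: 2

C6H7BrO2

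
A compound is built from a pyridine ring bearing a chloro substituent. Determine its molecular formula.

Atom tally by fragment:
  pyridine ring core → C:5 H:5 N:1
  (− 1 ring H displaced by substituents)
  + Cl → Cl:1
Element totals:
  C: 5
  H: 4
  Cl: 1
  N: 1

C5H4ClN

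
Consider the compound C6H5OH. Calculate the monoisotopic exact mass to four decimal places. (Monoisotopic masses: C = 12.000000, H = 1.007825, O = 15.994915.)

94.0419

Atom tally by fragment:
  benzene ring core → C:6 H:6
  (− 1 ring H displaced by substituents)
  + OH → O:1 H:1
Element totals:
  C: 6
  H: 6
  O: 1
Molecular formula: C6H6O.
  M = 6(12.0) + 6(1.007825) + 15.994915
    = 72.000000 + 6.046950 + 15.994915 = 94.041865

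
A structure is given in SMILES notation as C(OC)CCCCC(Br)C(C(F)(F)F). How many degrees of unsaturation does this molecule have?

Atom tally by fragment:
  CH3OCH2 → C:2 H:5 O:1
  CH2 → C:1 H:2
  CH2 → C:1 H:2
  CH2 → C:1 H:2
  CH2 → C:1 H:2
  CH(Br) → C:1 H:1 Br:1
  CH2CF3 → C:2 H:2 F:3
Element totals:
  C: 9
  H: 16
  Br: 1
  F: 3
  O: 1
Molecular formula: C9H16BrF3O.
DoU = (2C + 2 + N − H − X) / 2 = (2·9 + 2 + 0 − 16 − 4) / 2 = 0.

0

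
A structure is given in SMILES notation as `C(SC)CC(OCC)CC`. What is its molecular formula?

Atom tally by fragment:
  CH3SCH2 → C:2 H:5 S:1
  CH2 → C:1 H:2
  CH(OC2H5) → C:3 H:6 O:1
  CH2 → C:1 H:2
  CH3 → C:1 H:3
Element totals:
  C: 8
  H: 18
  O: 1
  S: 1

C8H18OS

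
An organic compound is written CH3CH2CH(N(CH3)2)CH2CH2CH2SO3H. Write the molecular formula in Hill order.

Atom tally by fragment:
  CH3 → C:1 H:3
  CH2 → C:1 H:2
  CH(N(CH3)2) → C:3 H:7 N:1
  CH2 → C:1 H:2
  CH2 → C:1 H:2
  CH2SO3H → C:1 H:3 S:1 O:3
Element totals:
  C: 8
  H: 19
  N: 1
  O: 3
  S: 1

C8H19NO3S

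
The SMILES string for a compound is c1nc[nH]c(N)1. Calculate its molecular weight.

83.09 g/mol

Atom tally by fragment:
  imidazole ring core → C:3 H:4 N:2
  (− 1 ring H displaced by substituents)
  + NH2 → N:1 H:2
Element totals:
  C: 3
  H: 5
  N: 3
Molecular formula: C3H5N3.
  M = 3(12.011) + 5(1.008) + 3(14.007)
    = 36.033 + 5.040 + 42.021 = 83.094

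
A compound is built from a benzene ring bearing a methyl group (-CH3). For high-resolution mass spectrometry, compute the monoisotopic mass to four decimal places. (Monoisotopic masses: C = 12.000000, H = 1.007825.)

92.0626

Atom tally by fragment:
  benzene ring core → C:6 H:6
  (− 1 ring H displaced by substituents)
  + CH3 → C:1 H:3
Element totals:
  C: 7
  H: 8
Molecular formula: C7H8.
  M = 7(12.0) + 8(1.007825)
    = 84.000000 + 8.062600 = 92.062600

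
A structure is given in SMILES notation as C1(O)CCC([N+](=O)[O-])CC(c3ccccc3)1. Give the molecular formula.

C12H15NO3

Atom tally by fragment:
  cyclohexane ring core → C:6 H:12
  (− 3 ring H displaced by substituents)
  + OH → O:1 H:1
  + NO2 → N:1 O:2
  + C6H5 → C:6 H:5
Element totals:
  C: 12
  H: 15
  N: 1
  O: 3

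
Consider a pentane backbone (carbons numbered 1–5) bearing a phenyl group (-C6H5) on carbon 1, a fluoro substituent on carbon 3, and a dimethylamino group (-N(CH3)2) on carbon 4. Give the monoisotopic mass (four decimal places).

209.1580

Atom tally by fragment:
  C6H5CH2 → C:7 H:7
  CH2 → C:1 H:2
  CH(F) → C:1 H:1 F:1
  CH(N(CH3)2) → C:3 H:7 N:1
  CH3 → C:1 H:3
Element totals:
  C: 13
  H: 20
  F: 1
  N: 1
Molecular formula: C13H20FN.
  M = 13(12.0) + 20(1.007825) + 18.998403 + 14.003074
    = 156.000000 + 20.156500 + 18.998403 + 14.003074 = 209.157977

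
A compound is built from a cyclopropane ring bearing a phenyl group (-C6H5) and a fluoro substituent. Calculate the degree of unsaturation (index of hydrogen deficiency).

Atom tally by fragment:
  cyclopropane ring core → C:3 H:6
  (− 2 ring H displaced by substituents)
  + C6H5 → C:6 H:5
  + F → F:1
Element totals:
  C: 9
  H: 9
  F: 1
Molecular formula: C9H9F.
DoU = (2C + 2 + N − H − X) / 2 = (2·9 + 2 + 0 − 9 − 1) / 2 = 5.

5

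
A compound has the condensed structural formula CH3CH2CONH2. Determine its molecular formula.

C3H7NO

Atom tally by fragment:
  CH3 → C:1 H:3
  CH2CONH2 → C:2 H:4 O:1 N:1
Element totals:
  C: 3
  H: 7
  N: 1
  O: 1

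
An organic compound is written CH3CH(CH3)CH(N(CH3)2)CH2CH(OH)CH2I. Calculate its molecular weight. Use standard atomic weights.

Atom tally by fragment:
  CH3 → C:1 H:3
  CH(CH3) → C:2 H:4
  CH(N(CH3)2) → C:3 H:7 N:1
  CH2 → C:1 H:2
  CH(OH) → C:1 H:2 O:1
  CH2I → C:1 H:2 I:1
Element totals:
  C: 9
  H: 20
  I: 1
  N: 1
  O: 1
Molecular formula: C9H20INO.
  M = 9(12.011) + 20(1.008) + 126.904 + 14.007 + 15.999
    = 108.099 + 20.160 + 126.904 + 14.007 + 15.999 = 285.169

285.17 g/mol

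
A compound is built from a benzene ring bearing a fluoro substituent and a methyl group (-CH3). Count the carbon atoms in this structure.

7

Atom tally by fragment:
  benzene ring core → C:6 H:6
  (− 2 ring H displaced by substituents)
  + F → F:1
  + CH3 → C:1 H:3
Element totals:
  C: 7
  H: 7
  F: 1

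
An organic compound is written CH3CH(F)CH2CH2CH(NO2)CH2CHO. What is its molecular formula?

C7H12FNO3

Element totals:
  C: 7
  H: 12
  F: 1
  N: 1
  O: 3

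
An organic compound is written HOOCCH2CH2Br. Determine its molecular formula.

C3H5BrO2

Element totals:
  C: 3
  H: 5
  Br: 1
  O: 2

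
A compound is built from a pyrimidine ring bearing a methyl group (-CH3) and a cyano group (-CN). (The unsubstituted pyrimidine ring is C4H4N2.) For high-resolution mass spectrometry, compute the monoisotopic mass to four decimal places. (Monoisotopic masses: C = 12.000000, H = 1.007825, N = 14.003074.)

Atom tally by fragment:
  pyrimidine ring core → C:4 H:4 N:2
  (− 2 ring H displaced by substituents)
  + CH3 → C:1 H:3
  + CN → C:1 N:1
Element totals:
  C: 6
  H: 5
  N: 3
Molecular formula: C6H5N3.
  M = 6(12.0) + 5(1.007825) + 3(14.003074)
    = 72.000000 + 5.039125 + 42.009222 = 119.048347

119.0483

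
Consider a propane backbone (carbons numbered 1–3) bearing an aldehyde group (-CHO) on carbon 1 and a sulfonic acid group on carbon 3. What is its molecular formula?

C4H8O4S

Atom tally by fragment:
  OHCCH2 → C:2 H:3 O:1
  CH2 → C:1 H:2
  CH2SO3H → C:1 H:3 S:1 O:3
Element totals:
  C: 4
  H: 8
  O: 4
  S: 1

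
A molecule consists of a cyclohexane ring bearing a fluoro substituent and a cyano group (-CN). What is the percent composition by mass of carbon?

66.12%

Atom tally by fragment:
  cyclohexane ring core → C:6 H:12
  (− 2 ring H displaced by substituents)
  + F → F:1
  + CN → C:1 N:1
Element totals:
  C: 7
  H: 10
  F: 1
  N: 1
Molecular formula: C7H10FN.
Molar mass = 127.162 g/mol.
Mass from C: 7 × 12.011 = 84.077 g/mol.
%C = 84.077 / 127.162 × 100 = 66.12%.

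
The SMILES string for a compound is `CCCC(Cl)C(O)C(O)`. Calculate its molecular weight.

152.62 g/mol

Atom tally by fragment:
  CH3 → C:1 H:3
  CH2 → C:1 H:2
  CH2 → C:1 H:2
  CH(Cl) → C:1 H:1 Cl:1
  CH(OH) → C:1 H:2 O:1
  CH2OH → C:1 H:3 O:1
Element totals:
  C: 6
  H: 13
  Cl: 1
  O: 2
Molecular formula: C6H13ClO2.
  M = 6(12.011) + 13(1.008) + 35.45 + 2(15.999)
    = 72.066 + 13.104 + 35.450 + 31.998 = 152.618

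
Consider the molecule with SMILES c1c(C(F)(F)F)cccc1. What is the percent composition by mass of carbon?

57.54%

Atom tally by fragment:
  benzene ring core → C:6 H:6
  (− 1 ring H displaced by substituents)
  + CF3 → C:1 F:3
Element totals:
  C: 7
  H: 5
  F: 3
Molecular formula: C7H5F3.
Molar mass = 146.111 g/mol.
Mass from C: 7 × 12.011 = 84.077 g/mol.
%C = 84.077 / 146.111 × 100 = 57.54%.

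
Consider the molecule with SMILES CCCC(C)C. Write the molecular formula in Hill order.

Atom tally by fragment:
  CH3 → C:1 H:3
  CH2 → C:1 H:2
  CH2 → C:1 H:2
  CH(CH3) → C:2 H:4
  CH3 → C:1 H:3
Element totals:
  C: 6
  H: 14

C6H14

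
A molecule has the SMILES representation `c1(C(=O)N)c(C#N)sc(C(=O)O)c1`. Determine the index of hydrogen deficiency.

Atom tally by fragment:
  thiophene ring core → C:4 H:4 S:1
  (− 3 ring H displaced by substituents)
  + CONH2 → C:1 H:2 O:1 N:1
  + CN → C:1 N:1
  + COOH → C:1 H:1 O:2
Element totals:
  C: 7
  H: 4
  N: 2
  O: 3
  S: 1
Molecular formula: C7H4N2O3S.
DoU = (2C + 2 + N − H − X) / 2 = (2·7 + 2 + 2 − 4 − 0) / 2 = 7.

7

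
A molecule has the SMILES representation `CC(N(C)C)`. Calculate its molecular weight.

Atom tally by fragment:
  CH3 → C:1 H:3
  CH2N(CH3)2 → C:3 H:8 N:1
Element totals:
  C: 4
  H: 11
  N: 1
Molecular formula: C4H11N.
  M = 4(12.011) + 11(1.008) + 14.007
    = 48.044 + 11.088 + 14.007 = 73.139

73.14 g/mol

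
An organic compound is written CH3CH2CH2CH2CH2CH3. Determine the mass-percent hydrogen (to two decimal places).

16.38%

Atom tally by fragment:
  CH3 → C:1 H:3
  CH2 → C:1 H:2
  CH2 → C:1 H:2
  CH2 → C:1 H:2
  CH2 → C:1 H:2
  CH3 → C:1 H:3
Element totals:
  C: 6
  H: 14
Molecular formula: C6H14.
Molar mass = 86.178 g/mol.
Mass from H: 14 × 1.008 = 14.112 g/mol.
%H = 14.112 / 86.178 × 100 = 16.38%.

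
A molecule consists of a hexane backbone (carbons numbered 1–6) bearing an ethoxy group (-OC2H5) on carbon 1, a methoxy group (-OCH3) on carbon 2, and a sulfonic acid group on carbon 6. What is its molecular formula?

C9H20O5S

Atom tally by fragment:
  C2H5OCH2 → C:3 H:7 O:1
  CH(OCH3) → C:2 H:4 O:1
  CH2 → C:1 H:2
  CH2 → C:1 H:2
  CH2 → C:1 H:2
  CH2SO3H → C:1 H:3 S:1 O:3
Element totals:
  C: 9
  H: 20
  O: 5
  S: 1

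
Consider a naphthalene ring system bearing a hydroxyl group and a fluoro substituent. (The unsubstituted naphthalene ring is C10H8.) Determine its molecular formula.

C10H7FO

Atom tally by fragment:
  naphthalene ring system core → C:10 H:8
  (− 2 ring H displaced by substituents)
  + OH → O:1 H:1
  + F → F:1
Element totals:
  C: 10
  H: 7
  F: 1
  O: 1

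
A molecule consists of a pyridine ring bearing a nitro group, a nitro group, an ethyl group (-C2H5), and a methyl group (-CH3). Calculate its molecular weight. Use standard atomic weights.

Atom tally by fragment:
  pyridine ring core → C:5 H:5 N:1
  (− 4 ring H displaced by substituents)
  + NO2 → N:1 O:2
  + NO2 → N:1 O:2
  + C2H5 → C:2 H:5
  + CH3 → C:1 H:3
Element totals:
  C: 8
  H: 9
  N: 3
  O: 4
Molecular formula: C8H9N3O4.
  M = 8(12.011) + 9(1.008) + 3(14.007) + 4(15.999)
    = 96.088 + 9.072 + 42.021 + 63.996 = 211.177

211.18 g/mol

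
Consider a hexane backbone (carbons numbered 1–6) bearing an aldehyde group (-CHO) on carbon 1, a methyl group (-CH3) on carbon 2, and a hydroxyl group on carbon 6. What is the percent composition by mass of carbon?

Atom tally by fragment:
  OHCCH2 → C:2 H:3 O:1
  CH(CH3) → C:2 H:4
  CH2 → C:1 H:2
  CH2 → C:1 H:2
  CH2 → C:1 H:2
  CH2OH → C:1 H:3 O:1
Element totals:
  C: 8
  H: 16
  O: 2
Molecular formula: C8H16O2.
Molar mass = 144.214 g/mol.
Mass from C: 8 × 12.011 = 96.088 g/mol.
%C = 96.088 / 144.214 × 100 = 66.63%.

66.63%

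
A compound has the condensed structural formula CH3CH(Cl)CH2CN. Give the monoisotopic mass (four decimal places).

Atom tally by fragment:
  CH3 → C:1 H:3
  CH(Cl) → C:1 H:1 Cl:1
  CH2CN → C:2 H:2 N:1
Element totals:
  C: 4
  H: 6
  Cl: 1
  N: 1
Molecular formula: C4H6ClN.
  M = 4(12.0) + 6(1.007825) + 34.968853 + 14.003074
    = 48.000000 + 6.046950 + 34.968853 + 14.003074 = 103.018877

103.0189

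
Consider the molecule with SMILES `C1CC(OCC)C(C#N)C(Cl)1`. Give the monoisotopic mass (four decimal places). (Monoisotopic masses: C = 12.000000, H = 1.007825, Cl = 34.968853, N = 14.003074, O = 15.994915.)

173.0607

Atom tally by fragment:
  cyclopentane ring core → C:5 H:10
  (− 3 ring H displaced by substituents)
  + OC2H5 → C:2 H:5 O:1
  + CN → C:1 N:1
  + Cl → Cl:1
Element totals:
  C: 8
  H: 12
  Cl: 1
  N: 1
  O: 1
Molecular formula: C8H12ClNO.
  M = 8(12.0) + 12(1.007825) + 34.968853 + 14.003074 + 15.994915
    = 96.000000 + 12.093900 + 34.968853 + 14.003074 + 15.994915 = 173.060742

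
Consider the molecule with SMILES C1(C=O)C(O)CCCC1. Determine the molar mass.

128.17 g/mol

Atom tally by fragment:
  cyclohexane ring core → C:6 H:12
  (− 2 ring H displaced by substituents)
  + CHO → C:1 H:1 O:1
  + OH → O:1 H:1
Element totals:
  C: 7
  H: 12
  O: 2
Molecular formula: C7H12O2.
  M = 7(12.011) + 12(1.008) + 2(15.999)
    = 84.077 + 12.096 + 31.998 = 128.171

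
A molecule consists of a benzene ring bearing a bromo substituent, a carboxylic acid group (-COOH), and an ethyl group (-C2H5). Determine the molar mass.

229.07 g/mol

Atom tally by fragment:
  benzene ring core → C:6 H:6
  (− 3 ring H displaced by substituents)
  + Br → Br:1
  + COOH → C:1 H:1 O:2
  + C2H5 → C:2 H:5
Element totals:
  C: 9
  H: 9
  Br: 1
  O: 2
Molecular formula: C9H9BrO2.
  M = 9(12.011) + 9(1.008) + 79.904 + 2(15.999)
    = 108.099 + 9.072 + 79.904 + 31.998 = 229.073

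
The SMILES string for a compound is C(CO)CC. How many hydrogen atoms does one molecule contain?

Atom tally by fragment:
  HOCH2CH2 → C:2 H:5 O:1
  CH2 → C:1 H:2
  CH3 → C:1 H:3
Element totals:
  C: 4
  H: 10
  O: 1

10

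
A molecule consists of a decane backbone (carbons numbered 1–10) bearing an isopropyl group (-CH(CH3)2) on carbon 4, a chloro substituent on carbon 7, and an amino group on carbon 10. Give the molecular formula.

C13H28ClN

Atom tally by fragment:
  CH3 → C:1 H:3
  CH2 → C:1 H:2
  CH2 → C:1 H:2
  CH(CH(CH3)2) → C:4 H:8
  CH2 → C:1 H:2
  CH2 → C:1 H:2
  CH(Cl) → C:1 H:1 Cl:1
  CH2 → C:1 H:2
  CH2 → C:1 H:2
  CH2NH2 → C:1 H:4 N:1
Element totals:
  C: 13
  H: 28
  Cl: 1
  N: 1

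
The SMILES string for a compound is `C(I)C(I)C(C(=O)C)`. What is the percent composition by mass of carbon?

17.77%

Atom tally by fragment:
  ICH2 → C:1 H:2 I:1
  CH(I) → C:1 H:1 I:1
  CH2COCH3 → C:3 H:5 O:1
Element totals:
  C: 5
  H: 8
  I: 2
  O: 1
Molecular formula: C5H8I2O.
Molar mass = 337.926 g/mol.
Mass from C: 5 × 12.011 = 60.055 g/mol.
%C = 60.055 / 337.926 × 100 = 17.77%.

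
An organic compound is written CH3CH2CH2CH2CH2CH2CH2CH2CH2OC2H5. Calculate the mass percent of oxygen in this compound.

9.28%

Atom tally by fragment:
  CH3 → C:1 H:3
  CH2 → C:1 H:2
  CH2 → C:1 H:2
  CH2 → C:1 H:2
  CH2 → C:1 H:2
  CH2 → C:1 H:2
  CH2 → C:1 H:2
  CH2 → C:1 H:2
  CH2OC2H5 → C:3 H:7 O:1
Element totals:
  C: 11
  H: 24
  O: 1
Molecular formula: C11H24O.
Molar mass = 172.312 g/mol.
Mass from O: 1 × 15.999 = 15.999 g/mol.
%O = 15.999 / 172.312 × 100 = 9.28%.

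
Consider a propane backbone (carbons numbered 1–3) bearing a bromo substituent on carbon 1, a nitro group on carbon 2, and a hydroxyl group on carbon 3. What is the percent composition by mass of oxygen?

26.09%

Atom tally by fragment:
  BrCH2 → C:1 H:2 Br:1
  CH(NO2) → C:1 H:1 N:1 O:2
  CH2OH → C:1 H:3 O:1
Element totals:
  C: 3
  H: 6
  Br: 1
  N: 1
  O: 3
Molecular formula: C3H6BrNO3.
Molar mass = 183.989 g/mol.
Mass from O: 3 × 15.999 = 47.997 g/mol.
%O = 47.997 / 183.989 × 100 = 26.09%.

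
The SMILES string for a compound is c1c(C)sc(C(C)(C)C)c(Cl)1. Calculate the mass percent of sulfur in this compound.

Atom tally by fragment:
  thiophene ring core → C:4 H:4 S:1
  (− 3 ring H displaced by substituents)
  + CH3 → C:1 H:3
  + C(CH3)3 → C:4 H:9
  + Cl → Cl:1
Element totals:
  C: 9
  H: 13
  Cl: 1
  S: 1
Molecular formula: C9H13ClS.
Molar mass = 188.713 g/mol.
Mass from S: 1 × 32.06 = 32.060 g/mol.
%S = 32.060 / 188.713 × 100 = 16.99%.

16.99%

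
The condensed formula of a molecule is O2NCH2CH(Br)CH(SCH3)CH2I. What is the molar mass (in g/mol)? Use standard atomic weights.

Element totals:
  C: 5
  H: 9
  Br: 1
  I: 1
  N: 1
  O: 2
  S: 1
Molecular formula: C5H9BrINO2S.
  M = 5(12.011) + 9(1.008) + 79.904 + 126.904 + 14.007 + 2(15.999) + 32.06
    = 60.055 + 9.072 + 79.904 + 126.904 + 14.007 + 31.998 + 32.060 = 354.000

354.00 g/mol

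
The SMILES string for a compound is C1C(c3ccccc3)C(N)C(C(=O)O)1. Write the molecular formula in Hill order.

C11H13NO2

Atom tally by fragment:
  cyclobutane ring core → C:4 H:8
  (− 3 ring H displaced by substituents)
  + C6H5 → C:6 H:5
  + NH2 → N:1 H:2
  + COOH → C:1 H:1 O:2
Element totals:
  C: 11
  H: 13
  N: 1
  O: 2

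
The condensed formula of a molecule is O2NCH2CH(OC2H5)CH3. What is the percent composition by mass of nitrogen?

Element totals:
  C: 5
  H: 11
  N: 1
  O: 3
Molecular formula: C5H11NO3.
Molar mass = 133.147 g/mol.
Mass from N: 1 × 14.007 = 14.007 g/mol.
%N = 14.007 / 133.147 × 100 = 10.52%.

10.52%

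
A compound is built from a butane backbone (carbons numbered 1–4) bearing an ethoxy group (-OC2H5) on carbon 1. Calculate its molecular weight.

Atom tally by fragment:
  C2H5OCH2 → C:3 H:7 O:1
  CH2 → C:1 H:2
  CH2 → C:1 H:2
  CH3 → C:1 H:3
Element totals:
  C: 6
  H: 14
  O: 1
Molecular formula: C6H14O.
  M = 6(12.011) + 14(1.008) + 15.999
    = 72.066 + 14.112 + 15.999 = 102.177

102.18 g/mol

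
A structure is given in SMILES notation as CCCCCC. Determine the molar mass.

86.18 g/mol

Atom tally by fragment:
  CH3 → C:1 H:3
  CH2 → C:1 H:2
  CH2 → C:1 H:2
  CH2 → C:1 H:2
  CH2 → C:1 H:2
  CH3 → C:1 H:3
Element totals:
  C: 6
  H: 14
Molecular formula: C6H14.
  M = 6(12.011) + 14(1.008)
    = 72.066 + 14.112 = 86.178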